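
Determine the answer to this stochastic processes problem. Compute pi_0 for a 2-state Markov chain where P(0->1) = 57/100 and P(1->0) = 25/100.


Stationary distribution: pi_0 = p10/(p01+p10), pi_1 = p01/(p01+p10)
p01 = 0.5700, p10 = 0.2500
pi_0 = 0.3049

0.3049


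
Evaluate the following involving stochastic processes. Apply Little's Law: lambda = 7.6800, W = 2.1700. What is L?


Little's Law: L = lambda * W
= 7.6800 * 2.1700
= 16.6656

16.6656


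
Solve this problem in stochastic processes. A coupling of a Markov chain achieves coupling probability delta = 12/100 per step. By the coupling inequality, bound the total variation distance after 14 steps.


TV distance bound <= (1-delta)^n
= (1 - 0.1200)^14
= 0.8800^14
= 0.1670

0.1670


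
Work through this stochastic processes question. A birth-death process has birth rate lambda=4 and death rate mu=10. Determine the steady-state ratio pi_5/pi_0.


For birth-death process, pi_n/pi_0 = (lambda/mu)^n
= (4/10)^5
= 0.0102

0.0102


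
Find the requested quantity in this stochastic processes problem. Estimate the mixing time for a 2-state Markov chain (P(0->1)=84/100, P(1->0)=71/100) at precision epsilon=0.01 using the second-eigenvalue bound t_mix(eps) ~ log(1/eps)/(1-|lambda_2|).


lambda_2 = |1 - p01 - p10| = |1 - 0.8400 - 0.7100| = 0.5500
t_mix ~ log(1/eps)/(1 - |lambda_2|)
= log(100)/(1 - 0.5500) = 4.6052/0.4500
= 10.2337

10.2337


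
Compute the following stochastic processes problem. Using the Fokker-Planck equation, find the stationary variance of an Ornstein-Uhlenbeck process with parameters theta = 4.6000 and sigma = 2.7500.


Stationary variance = sigma^2 / (2*theta)
= 2.7500^2 / (2*4.6000)
= 7.5625 / 9.2000
= 0.8220

0.8220


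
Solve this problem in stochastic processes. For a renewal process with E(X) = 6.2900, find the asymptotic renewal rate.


Long-run renewal rate = 1/E(X)
= 1/6.2900
= 0.1590

0.1590


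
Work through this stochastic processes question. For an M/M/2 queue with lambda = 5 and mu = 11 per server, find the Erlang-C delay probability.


a = lambda/mu = 0.4545
rho = a/c = 0.2273
Erlang-C formula applied:
C(c,a) = 0.0842

0.0842


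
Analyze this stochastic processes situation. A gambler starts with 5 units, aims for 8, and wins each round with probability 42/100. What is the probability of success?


Gambler's ruin formula:
r = q/p = 0.5800/0.4200 = 1.3810
P(win) = (1 - r^i)/(1 - r^N)
= (1 - 1.3810^5)/(1 - 1.3810^8)
= 0.3290

0.3290


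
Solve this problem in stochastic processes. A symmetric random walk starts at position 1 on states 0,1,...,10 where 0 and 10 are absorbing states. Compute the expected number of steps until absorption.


For symmetric RW on 0,...,N with absorbing barriers, E(i) = i*(N-i)
E(1) = 1 * 9 = 9

9


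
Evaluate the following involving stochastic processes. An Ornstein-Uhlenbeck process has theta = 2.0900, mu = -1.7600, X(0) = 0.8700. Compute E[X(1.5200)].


E[X(t)] = mu + (X(0) - mu)*exp(-theta*t)
= -1.7600 + (0.8700 - -1.7600)*exp(-2.0900*1.5200)
= -1.7600 + 2.6300 * 0.0417
= -1.6503

-1.6503


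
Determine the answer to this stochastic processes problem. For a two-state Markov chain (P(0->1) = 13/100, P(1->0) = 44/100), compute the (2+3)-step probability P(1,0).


P^5 = P^2 * P^3
Computing via matrix multiplication of the transition matrix.
Entry (1,0) of P^5 = 0.7606

0.7606


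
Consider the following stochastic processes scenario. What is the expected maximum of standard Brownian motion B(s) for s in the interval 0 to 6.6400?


E(max B(s)) = sqrt(2t/pi)
= sqrt(2*6.6400/pi)
= sqrt(4.2272)
= 2.0560

2.0560


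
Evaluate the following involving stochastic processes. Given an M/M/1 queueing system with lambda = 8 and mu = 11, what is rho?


rho = lambda/mu
= 8/11
= 0.7273

0.7273


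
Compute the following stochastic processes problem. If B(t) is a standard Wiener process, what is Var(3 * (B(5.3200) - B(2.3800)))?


Var(alpha*(B(t)-B(s))) = alpha^2 * (t-s)
= 3^2 * (5.3200 - 2.3800)
= 9 * 2.9400
= 26.4600

26.4600


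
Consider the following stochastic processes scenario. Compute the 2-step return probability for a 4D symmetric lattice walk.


P(return in 2 steps) = P(reverse first step) = 1/(2d)
= 1/8
= 0.1250

0.1250


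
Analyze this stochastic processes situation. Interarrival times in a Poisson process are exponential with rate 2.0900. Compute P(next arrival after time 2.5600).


P(X > t) = exp(-lambda * t)
= exp(-2.0900 * 2.5600)
= exp(-5.3504) = 0.0047

0.0047


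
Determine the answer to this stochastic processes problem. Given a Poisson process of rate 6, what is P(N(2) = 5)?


P(N(t)=k) = (lambda*t)^k * exp(-lambda*t) / k!
lambda*t = 12
= 12^5 * exp(-12) / 5!
= 248832 * 6.1442e-06 / 120
= 0.0127

0.0127


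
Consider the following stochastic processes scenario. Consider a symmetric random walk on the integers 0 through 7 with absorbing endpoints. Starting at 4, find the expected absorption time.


For symmetric RW on 0,...,N with absorbing barriers, E(i) = i*(N-i)
E(4) = 4 * 3 = 12

12


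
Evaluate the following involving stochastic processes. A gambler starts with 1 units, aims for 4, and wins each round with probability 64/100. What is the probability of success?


Gambler's ruin formula:
r = q/p = 0.3600/0.6400 = 0.5625
P(win) = (1 - r^i)/(1 - r^N)
= (1 - 0.5625^1)/(1 - 0.5625^4)
= 0.4862

0.4862


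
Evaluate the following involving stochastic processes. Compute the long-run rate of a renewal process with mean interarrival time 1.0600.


Long-run renewal rate = 1/E(X)
= 1/1.0600
= 0.9434

0.9434


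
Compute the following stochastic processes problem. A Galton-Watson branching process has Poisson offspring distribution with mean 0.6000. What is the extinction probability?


Since mu = 0.6000 <= 1, extinction probability = 1.

1.0000


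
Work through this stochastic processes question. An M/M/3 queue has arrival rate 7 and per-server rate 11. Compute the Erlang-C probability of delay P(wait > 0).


a = lambda/mu = 0.6364
rho = a/c = 0.2121
Erlang-C formula applied:
C(c,a) = 0.0288

0.0288


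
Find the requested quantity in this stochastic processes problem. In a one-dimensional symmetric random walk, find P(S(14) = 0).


P(S(14) = 0) = C(14,7) / 4^7
= 3432 / 16384
= 0.2095

0.2095


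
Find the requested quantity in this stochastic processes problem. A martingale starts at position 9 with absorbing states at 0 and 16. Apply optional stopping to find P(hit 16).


By optional stopping theorem: E(M at tau) = M(0) = 9
P(hit 16)*16 + P(hit 0)*0 = 9
P(hit 16) = (9 - 0)/(16 - 0) = 9/16 = 0.5625

0.5625


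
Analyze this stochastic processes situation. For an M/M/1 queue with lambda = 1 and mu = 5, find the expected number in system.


rho = 1/5 = 0.2000
L = rho/(1-rho)
= 0.2000/0.8000
= 0.2500

0.2500


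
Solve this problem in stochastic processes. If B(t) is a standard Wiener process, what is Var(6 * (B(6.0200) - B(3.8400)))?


Var(alpha*(B(t)-B(s))) = alpha^2 * (t-s)
= 6^2 * (6.0200 - 3.8400)
= 36 * 2.1800
= 78.4800

78.4800


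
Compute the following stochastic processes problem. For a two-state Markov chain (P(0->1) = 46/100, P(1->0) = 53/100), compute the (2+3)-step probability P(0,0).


P^5 = P^2 * P^3
Computing via matrix multiplication of the transition matrix.
Entry (0,0) of P^5 = 0.5354

0.5354


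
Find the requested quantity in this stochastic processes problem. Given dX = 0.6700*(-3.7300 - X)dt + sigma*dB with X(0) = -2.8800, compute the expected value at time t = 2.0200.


E[X(t)] = mu + (X(0) - mu)*exp(-theta*t)
= -3.7300 + (-2.8800 - -3.7300)*exp(-0.6700*2.0200)
= -3.7300 + 0.8500 * 0.2584
= -3.5104

-3.5104


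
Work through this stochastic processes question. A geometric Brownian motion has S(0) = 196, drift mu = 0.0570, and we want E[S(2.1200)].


E[S(t)] = S(0) * exp(mu * t)
= 196 * exp(0.0570 * 2.1200)
= 196 * 1.1284
= 221.1751

221.1751


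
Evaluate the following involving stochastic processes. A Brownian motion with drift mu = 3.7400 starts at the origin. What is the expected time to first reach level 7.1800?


Expected first passage time = a/mu
= 7.1800/3.7400
= 1.9198

1.9198


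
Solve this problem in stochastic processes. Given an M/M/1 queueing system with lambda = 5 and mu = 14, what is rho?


rho = lambda/mu
= 5/14
= 0.3571

0.3571


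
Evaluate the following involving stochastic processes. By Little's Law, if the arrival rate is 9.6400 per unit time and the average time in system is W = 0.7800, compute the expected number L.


Little's Law: L = lambda * W
= 9.6400 * 0.7800
= 7.5192

7.5192


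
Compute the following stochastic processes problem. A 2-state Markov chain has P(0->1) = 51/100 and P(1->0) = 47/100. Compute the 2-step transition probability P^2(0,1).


Computing P^2 by matrix multiplication.
P = [[0.4900, 0.5100], [0.4700, 0.5300]]
After raising P to the power 2:
P^2(0,1) = 0.5202

0.5202


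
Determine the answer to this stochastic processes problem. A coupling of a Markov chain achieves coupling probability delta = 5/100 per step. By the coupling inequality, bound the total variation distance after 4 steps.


TV distance bound <= (1-delta)^n
= (1 - 0.0500)^4
= 0.9500^4
= 0.8145

0.8145


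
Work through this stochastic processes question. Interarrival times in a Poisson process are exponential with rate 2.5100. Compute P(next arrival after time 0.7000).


P(X > t) = exp(-lambda * t)
= exp(-2.5100 * 0.7000)
= exp(-1.7570) = 0.1726

0.1726


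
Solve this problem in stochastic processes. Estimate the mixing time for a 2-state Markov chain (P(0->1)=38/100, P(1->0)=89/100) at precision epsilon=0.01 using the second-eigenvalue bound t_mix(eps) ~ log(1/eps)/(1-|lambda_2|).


lambda_2 = |1 - p01 - p10| = |1 - 0.3800 - 0.8900| = 0.2700
t_mix ~ log(1/eps)/(1 - |lambda_2|)
= log(100)/(1 - 0.2700) = 4.6052/0.7300
= 6.3085

6.3085


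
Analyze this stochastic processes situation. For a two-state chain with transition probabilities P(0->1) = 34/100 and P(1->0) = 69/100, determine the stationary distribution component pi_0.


Stationary distribution: pi_0 = p10/(p01+p10), pi_1 = p01/(p01+p10)
p01 = 0.3400, p10 = 0.6900
pi_0 = 0.6699

0.6699


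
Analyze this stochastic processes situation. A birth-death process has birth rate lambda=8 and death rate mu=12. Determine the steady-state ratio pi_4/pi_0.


For birth-death process, pi_n/pi_0 = (lambda/mu)^n
= (8/12)^4
= 0.1975

0.1975


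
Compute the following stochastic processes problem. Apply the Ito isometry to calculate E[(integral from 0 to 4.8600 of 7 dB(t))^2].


By Ito isometry: E[(int f dB)^2] = int f^2 dt
= 7^2 * 4.8600
= 49 * 4.8600 = 238.1400

238.1400


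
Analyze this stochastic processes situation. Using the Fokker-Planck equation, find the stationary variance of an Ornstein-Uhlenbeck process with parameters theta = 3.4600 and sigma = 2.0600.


Stationary variance = sigma^2 / (2*theta)
= 2.0600^2 / (2*3.4600)
= 4.2436 / 6.9200
= 0.6132

0.6132


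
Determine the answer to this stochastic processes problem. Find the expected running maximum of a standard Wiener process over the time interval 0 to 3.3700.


E(max B(s)) = sqrt(2t/pi)
= sqrt(2*3.3700/pi)
= sqrt(2.1454)
= 1.4647

1.4647


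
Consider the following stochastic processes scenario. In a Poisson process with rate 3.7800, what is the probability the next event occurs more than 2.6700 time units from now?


P(X > t) = exp(-lambda * t)
= exp(-3.7800 * 2.6700)
= exp(-10.0926) = 4.1385e-05

4.1385e-05


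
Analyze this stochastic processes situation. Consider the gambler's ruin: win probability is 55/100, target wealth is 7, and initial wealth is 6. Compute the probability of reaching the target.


Gambler's ruin formula:
r = q/p = 0.4500/0.5500 = 0.8182
P(win) = (1 - r^i)/(1 - r^N)
= (1 - 0.8182^6)/(1 - 0.8182^7)
= 0.9277

0.9277


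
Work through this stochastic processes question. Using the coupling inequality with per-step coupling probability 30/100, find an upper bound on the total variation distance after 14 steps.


TV distance bound <= (1-delta)^n
= (1 - 0.3000)^14
= 0.7000^14
= 0.0068

0.0068


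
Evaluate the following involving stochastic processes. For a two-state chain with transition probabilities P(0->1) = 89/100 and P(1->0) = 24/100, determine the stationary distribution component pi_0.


Stationary distribution: pi_0 = p10/(p01+p10), pi_1 = p01/(p01+p10)
p01 = 0.8900, p10 = 0.2400
pi_0 = 0.2124

0.2124


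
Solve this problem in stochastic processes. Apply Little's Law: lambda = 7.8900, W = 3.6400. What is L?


Little's Law: L = lambda * W
= 7.8900 * 3.6400
= 28.7196

28.7196


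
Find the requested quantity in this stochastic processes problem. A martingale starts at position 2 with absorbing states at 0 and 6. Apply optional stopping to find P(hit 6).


By optional stopping theorem: E(M at tau) = M(0) = 2
P(hit 6)*6 + P(hit 0)*0 = 2
P(hit 6) = (2 - 0)/(6 - 0) = 1/3 = 0.3333

0.3333


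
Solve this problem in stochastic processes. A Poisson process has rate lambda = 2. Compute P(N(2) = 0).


P(N(t)=k) = (lambda*t)^k * exp(-lambda*t) / k!
lambda*t = 4
= 4^0 * exp(-4) / 0!
= 1 * 0.0183 / 1
= 0.0183

0.0183


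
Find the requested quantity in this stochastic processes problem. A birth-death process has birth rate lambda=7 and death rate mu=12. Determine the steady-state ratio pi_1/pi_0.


For birth-death process, pi_n/pi_0 = (lambda/mu)^n
= (7/12)^1
= 0.5833

0.5833


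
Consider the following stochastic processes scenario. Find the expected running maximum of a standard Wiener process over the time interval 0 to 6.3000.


E(max B(s)) = sqrt(2t/pi)
= sqrt(2*6.3000/pi)
= sqrt(4.0107)
= 2.0027

2.0027


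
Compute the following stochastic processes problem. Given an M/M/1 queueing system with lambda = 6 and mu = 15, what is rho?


rho = lambda/mu
= 6/15
= 0.4000

0.4000


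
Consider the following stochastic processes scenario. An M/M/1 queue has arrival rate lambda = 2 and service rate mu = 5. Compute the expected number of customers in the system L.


rho = 2/5 = 0.4000
L = rho/(1-rho)
= 0.4000/0.6000
= 0.6667

0.6667


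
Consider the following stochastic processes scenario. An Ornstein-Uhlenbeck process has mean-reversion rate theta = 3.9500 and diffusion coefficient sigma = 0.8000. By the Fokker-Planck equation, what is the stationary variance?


Stationary variance = sigma^2 / (2*theta)
= 0.8000^2 / (2*3.9500)
= 0.6400 / 7.9000
= 0.0810

0.0810


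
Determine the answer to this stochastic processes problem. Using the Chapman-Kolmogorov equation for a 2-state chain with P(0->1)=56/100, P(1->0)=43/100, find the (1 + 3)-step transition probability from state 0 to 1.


P^4 = P^1 * P^3
Computing via matrix multiplication of the transition matrix.
Entry (0,1) of P^4 = 0.5657

0.5657


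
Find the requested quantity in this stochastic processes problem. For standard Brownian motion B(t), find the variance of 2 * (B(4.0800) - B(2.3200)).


Var(alpha*(B(t)-B(s))) = alpha^2 * (t-s)
= 2^2 * (4.0800 - 2.3200)
= 4 * 1.7600
= 7.0400

7.0400


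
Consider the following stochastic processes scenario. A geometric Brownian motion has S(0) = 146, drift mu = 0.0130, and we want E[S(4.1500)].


E[S(t)] = S(0) * exp(mu * t)
= 146 * exp(0.0130 * 4.1500)
= 146 * 1.0554
= 154.0930

154.0930


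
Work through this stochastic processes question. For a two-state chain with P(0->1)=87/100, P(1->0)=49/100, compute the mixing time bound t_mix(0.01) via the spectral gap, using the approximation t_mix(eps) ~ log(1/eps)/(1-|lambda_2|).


lambda_2 = |1 - p01 - p10| = |1 - 0.8700 - 0.4900| = 0.3600
t_mix ~ log(1/eps)/(1 - |lambda_2|)
= log(100)/(1 - 0.3600) = 4.6052/0.6400
= 7.1956

7.1956


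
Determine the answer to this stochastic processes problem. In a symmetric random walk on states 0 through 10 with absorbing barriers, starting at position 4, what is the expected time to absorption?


For symmetric RW on 0,...,N with absorbing barriers, E(i) = i*(N-i)
E(4) = 4 * 6 = 24

24


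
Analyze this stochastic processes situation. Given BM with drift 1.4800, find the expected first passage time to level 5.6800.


Expected first passage time = a/mu
= 5.6800/1.4800
= 3.8378

3.8378


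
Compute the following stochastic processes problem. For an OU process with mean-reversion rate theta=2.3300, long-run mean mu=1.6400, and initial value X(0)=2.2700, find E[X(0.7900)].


E[X(t)] = mu + (X(0) - mu)*exp(-theta*t)
= 1.6400 + (2.2700 - 1.6400)*exp(-2.3300*0.7900)
= 1.6400 + 0.6300 * 0.1587
= 1.7400

1.7400


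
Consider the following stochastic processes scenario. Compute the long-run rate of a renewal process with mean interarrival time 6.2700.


Long-run renewal rate = 1/E(X)
= 1/6.2700
= 0.1595

0.1595


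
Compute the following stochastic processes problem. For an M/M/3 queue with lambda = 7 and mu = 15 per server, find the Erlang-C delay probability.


a = lambda/mu = 0.4667
rho = a/c = 0.1556
Erlang-C formula applied:
C(c,a) = 0.0126

0.0126


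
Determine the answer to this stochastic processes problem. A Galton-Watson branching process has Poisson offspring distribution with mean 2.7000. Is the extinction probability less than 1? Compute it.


Since mu = 2.7000 > 1, extinction prob q < 1.
Solve s = exp(mu*(s-1)) iteratively.
q = 0.0844

0.0844


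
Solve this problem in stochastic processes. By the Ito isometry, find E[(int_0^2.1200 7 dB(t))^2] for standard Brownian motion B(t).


By Ito isometry: E[(int f dB)^2] = int f^2 dt
= 7^2 * 2.1200
= 49 * 2.1200 = 103.8800

103.8800


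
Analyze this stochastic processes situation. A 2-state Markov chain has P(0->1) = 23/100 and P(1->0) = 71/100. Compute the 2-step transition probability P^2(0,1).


Computing P^2 by matrix multiplication.
P = [[0.7700, 0.2300], [0.7100, 0.2900]]
After raising P to the power 2:
P^2(0,1) = 0.2438

0.2438


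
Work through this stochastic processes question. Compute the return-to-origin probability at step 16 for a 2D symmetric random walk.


P = C(16,8)^2 / 4^16
= 12870^2 / 4294967296
= 165636900 / 4294967296
= 0.0386

0.0386


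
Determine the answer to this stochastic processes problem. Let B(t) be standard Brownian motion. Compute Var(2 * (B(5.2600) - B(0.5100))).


Var(alpha*(B(t)-B(s))) = alpha^2 * (t-s)
= 2^2 * (5.2600 - 0.5100)
= 4 * 4.7500
= 19.0000

19.0000


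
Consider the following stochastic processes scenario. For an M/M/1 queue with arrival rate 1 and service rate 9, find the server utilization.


rho = lambda/mu
= 1/9
= 0.1111

0.1111


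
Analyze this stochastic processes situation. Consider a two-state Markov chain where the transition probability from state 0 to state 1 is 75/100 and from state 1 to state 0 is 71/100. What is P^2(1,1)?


Computing P^2 by matrix multiplication.
P = [[0.2500, 0.7500], [0.7100, 0.2900]]
After raising P to the power 2:
P^2(1,1) = 0.6166

0.6166


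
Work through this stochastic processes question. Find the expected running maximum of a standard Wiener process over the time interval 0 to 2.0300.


E(max B(s)) = sqrt(2t/pi)
= sqrt(2*2.0300/pi)
= sqrt(1.2923)
= 1.1368

1.1368


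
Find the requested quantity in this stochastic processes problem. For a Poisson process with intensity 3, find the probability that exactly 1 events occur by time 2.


P(N(t)=k) = (lambda*t)^k * exp(-lambda*t) / k!
lambda*t = 6
= 6^1 * exp(-6) / 1!
= 6 * 0.0025 / 1
= 0.0149

0.0149


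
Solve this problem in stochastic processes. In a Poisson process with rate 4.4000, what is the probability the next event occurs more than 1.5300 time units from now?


P(X > t) = exp(-lambda * t)
= exp(-4.4000 * 1.5300)
= exp(-6.7320) = 0.0012

0.0012


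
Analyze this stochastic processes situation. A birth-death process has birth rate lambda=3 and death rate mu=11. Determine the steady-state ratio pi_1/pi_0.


For birth-death process, pi_n/pi_0 = (lambda/mu)^n
= (3/11)^1
= 0.2727

0.2727


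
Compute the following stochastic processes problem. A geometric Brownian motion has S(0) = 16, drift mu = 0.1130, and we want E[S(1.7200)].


E[S(t)] = S(0) * exp(mu * t)
= 16 * exp(0.1130 * 1.7200)
= 16 * 1.2145
= 19.4325

19.4325


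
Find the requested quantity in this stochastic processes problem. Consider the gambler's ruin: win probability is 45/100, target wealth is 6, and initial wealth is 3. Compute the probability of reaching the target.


Gambler's ruin formula:
r = q/p = 0.5500/0.4500 = 1.2222
P(win) = (1 - r^i)/(1 - r^N)
= (1 - 1.2222^3)/(1 - 1.2222^6)
= 0.3539

0.3539


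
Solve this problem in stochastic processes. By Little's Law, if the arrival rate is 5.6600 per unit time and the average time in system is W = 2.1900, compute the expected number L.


Little's Law: L = lambda * W
= 5.6600 * 2.1900
= 12.3954

12.3954


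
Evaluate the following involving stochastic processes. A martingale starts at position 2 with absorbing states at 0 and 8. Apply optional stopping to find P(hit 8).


By optional stopping theorem: E(M at tau) = M(0) = 2
P(hit 8)*8 + P(hit 0)*0 = 2
P(hit 8) = (2 - 0)/(8 - 0) = 1/4 = 0.2500

0.2500


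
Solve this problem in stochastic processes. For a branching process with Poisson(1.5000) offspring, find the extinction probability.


Since mu = 1.5000 > 1, extinction prob q < 1.
Solve s = exp(mu*(s-1)) iteratively.
q = 0.4172

0.4172


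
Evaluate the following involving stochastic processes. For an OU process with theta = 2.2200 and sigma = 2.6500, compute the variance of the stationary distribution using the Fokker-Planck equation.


Stationary variance = sigma^2 / (2*theta)
= 2.6500^2 / (2*2.2200)
= 7.0225 / 4.4400
= 1.5816

1.5816


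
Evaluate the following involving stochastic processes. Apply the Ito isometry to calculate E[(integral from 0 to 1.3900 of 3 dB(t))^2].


By Ito isometry: E[(int f dB)^2] = int f^2 dt
= 3^2 * 1.3900
= 9 * 1.3900 = 12.5100

12.5100


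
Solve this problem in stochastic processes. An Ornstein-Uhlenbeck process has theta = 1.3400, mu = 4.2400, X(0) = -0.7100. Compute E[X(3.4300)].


E[X(t)] = mu + (X(0) - mu)*exp(-theta*t)
= 4.2400 + (-0.7100 - 4.2400)*exp(-1.3400*3.4300)
= 4.2400 + -4.9500 * 0.0101
= 4.1901

4.1901


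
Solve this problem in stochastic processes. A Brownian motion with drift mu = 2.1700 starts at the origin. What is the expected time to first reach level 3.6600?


Expected first passage time = a/mu
= 3.6600/2.1700
= 1.6866

1.6866


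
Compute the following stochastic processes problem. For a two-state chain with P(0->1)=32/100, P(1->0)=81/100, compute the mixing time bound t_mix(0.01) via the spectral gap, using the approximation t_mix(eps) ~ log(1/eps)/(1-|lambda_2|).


lambda_2 = |1 - p01 - p10| = |1 - 0.3200 - 0.8100| = 0.1300
t_mix ~ log(1/eps)/(1 - |lambda_2|)
= log(100)/(1 - 0.1300) = 4.6052/0.8700
= 5.2933

5.2933


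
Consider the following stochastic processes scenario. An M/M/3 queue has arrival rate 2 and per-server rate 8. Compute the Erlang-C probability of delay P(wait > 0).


a = lambda/mu = 0.2500
rho = a/c = 0.0833
Erlang-C formula applied:
C(c,a) = 0.0022

0.0022


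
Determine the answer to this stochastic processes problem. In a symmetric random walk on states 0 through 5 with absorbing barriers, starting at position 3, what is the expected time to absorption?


For symmetric RW on 0,...,N with absorbing barriers, E(i) = i*(N-i)
E(3) = 3 * 2 = 6

6


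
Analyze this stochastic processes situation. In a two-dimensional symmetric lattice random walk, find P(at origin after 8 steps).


P = C(8,4)^2 / 4^8
= 70^2 / 65536
= 4900 / 65536
= 0.0748

0.0748


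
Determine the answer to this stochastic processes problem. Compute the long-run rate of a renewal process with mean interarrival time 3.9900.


Long-run renewal rate = 1/E(X)
= 1/3.9900
= 0.2506

0.2506


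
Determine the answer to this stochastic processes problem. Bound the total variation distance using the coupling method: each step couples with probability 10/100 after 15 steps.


TV distance bound <= (1-delta)^n
= (1 - 0.1000)^15
= 0.9000^15
= 0.2059

0.2059


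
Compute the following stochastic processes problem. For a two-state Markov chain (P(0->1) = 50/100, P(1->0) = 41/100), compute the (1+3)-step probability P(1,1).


P^4 = P^1 * P^3
Computing via matrix multiplication of the transition matrix.
Entry (1,1) of P^4 = 0.5495

0.5495


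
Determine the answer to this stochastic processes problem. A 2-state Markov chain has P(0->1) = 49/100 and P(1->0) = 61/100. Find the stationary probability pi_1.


Stationary distribution: pi_0 = p10/(p01+p10), pi_1 = p01/(p01+p10)
p01 = 0.4900, p10 = 0.6100
pi_1 = 0.4455

0.4455


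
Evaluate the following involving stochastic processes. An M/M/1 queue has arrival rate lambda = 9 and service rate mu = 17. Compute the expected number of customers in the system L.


rho = 9/17 = 0.5294
L = rho/(1-rho)
= 0.5294/0.4706
= 1.1250

1.1250


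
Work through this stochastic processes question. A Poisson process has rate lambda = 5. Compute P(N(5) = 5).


P(N(t)=k) = (lambda*t)^k * exp(-lambda*t) / k!
lambda*t = 25
= 25^5 * exp(-25) / 5!
= 9765625 * 1.3888e-11 / 120
= 1.1302e-06

1.1302e-06


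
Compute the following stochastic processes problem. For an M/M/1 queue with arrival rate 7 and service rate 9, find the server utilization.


rho = lambda/mu
= 7/9
= 0.7778

0.7778


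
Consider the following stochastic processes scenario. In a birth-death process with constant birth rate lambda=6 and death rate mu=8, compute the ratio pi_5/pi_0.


For birth-death process, pi_n/pi_0 = (lambda/mu)^n
= (6/8)^5
= 0.2373

0.2373


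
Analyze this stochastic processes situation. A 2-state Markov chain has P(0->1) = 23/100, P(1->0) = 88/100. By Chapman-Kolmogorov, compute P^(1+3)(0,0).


P^4 = P^1 * P^3
Computing via matrix multiplication of the transition matrix.
Entry (0,0) of P^4 = 0.7928

0.7928


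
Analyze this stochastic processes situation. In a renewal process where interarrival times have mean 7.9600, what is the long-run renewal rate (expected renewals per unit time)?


Long-run renewal rate = 1/E(X)
= 1/7.9600
= 0.1256

0.1256


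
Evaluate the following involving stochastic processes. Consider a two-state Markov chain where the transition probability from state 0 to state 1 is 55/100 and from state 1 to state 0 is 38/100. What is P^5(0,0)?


Computing P^5 by matrix multiplication.
P = [[0.4500, 0.5500], [0.3800, 0.6200]]
After raising P to the power 5:
P^5(0,0) = 0.4086

0.4086


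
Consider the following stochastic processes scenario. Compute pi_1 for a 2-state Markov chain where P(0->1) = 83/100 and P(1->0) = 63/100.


Stationary distribution: pi_0 = p10/(p01+p10), pi_1 = p01/(p01+p10)
p01 = 0.8300, p10 = 0.6300
pi_1 = 0.5685

0.5685


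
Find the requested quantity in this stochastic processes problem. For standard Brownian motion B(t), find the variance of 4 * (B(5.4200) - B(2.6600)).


Var(alpha*(B(t)-B(s))) = alpha^2 * (t-s)
= 4^2 * (5.4200 - 2.6600)
= 16 * 2.7600
= 44.1600

44.1600


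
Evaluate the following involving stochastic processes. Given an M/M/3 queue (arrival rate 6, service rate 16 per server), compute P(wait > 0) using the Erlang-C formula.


a = lambda/mu = 0.3750
rho = a/c = 0.1250
Erlang-C formula applied:
C(c,a) = 0.0069

0.0069


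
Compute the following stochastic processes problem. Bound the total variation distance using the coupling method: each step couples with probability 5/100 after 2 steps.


TV distance bound <= (1-delta)^n
= (1 - 0.0500)^2
= 0.9500^2
= 0.9025

0.9025


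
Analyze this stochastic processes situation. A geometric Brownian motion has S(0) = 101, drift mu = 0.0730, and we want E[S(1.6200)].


E[S(t)] = S(0) * exp(mu * t)
= 101 * exp(0.0730 * 1.6200)
= 101 * 1.1255
= 113.6792

113.6792


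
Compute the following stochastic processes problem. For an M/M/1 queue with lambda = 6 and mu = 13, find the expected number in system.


rho = 6/13 = 0.4615
L = rho/(1-rho)
= 0.4615/0.5385
= 0.8571

0.8571


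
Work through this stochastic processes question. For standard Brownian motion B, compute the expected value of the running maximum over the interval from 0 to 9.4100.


E(max B(s)) = sqrt(2t/pi)
= sqrt(2*9.4100/pi)
= sqrt(5.9906)
= 2.4476

2.4476


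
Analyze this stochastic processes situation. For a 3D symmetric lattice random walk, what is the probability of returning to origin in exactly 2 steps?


P(return in 2 steps) = P(reverse first step) = 1/(2d)
= 1/6
= 0.1667

0.1667


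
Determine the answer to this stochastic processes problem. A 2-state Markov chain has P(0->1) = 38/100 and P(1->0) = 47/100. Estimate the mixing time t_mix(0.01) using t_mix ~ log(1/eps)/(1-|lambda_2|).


lambda_2 = |1 - p01 - p10| = |1 - 0.3800 - 0.4700| = 0.1500
t_mix ~ log(1/eps)/(1 - |lambda_2|)
= log(100)/(1 - 0.1500) = 4.6052/0.8500
= 5.4178

5.4178


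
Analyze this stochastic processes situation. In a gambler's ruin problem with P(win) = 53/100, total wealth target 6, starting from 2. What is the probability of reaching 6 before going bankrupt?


Gambler's ruin formula:
r = q/p = 0.4700/0.5300 = 0.8868
P(win) = (1 - r^i)/(1 - r^N)
= (1 - 0.8868^2)/(1 - 0.8868^6)
= 0.4158

0.4158


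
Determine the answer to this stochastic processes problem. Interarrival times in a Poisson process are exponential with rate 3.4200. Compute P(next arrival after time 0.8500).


P(X > t) = exp(-lambda * t)
= exp(-3.4200 * 0.8500)
= exp(-2.9070) = 0.0546

0.0546


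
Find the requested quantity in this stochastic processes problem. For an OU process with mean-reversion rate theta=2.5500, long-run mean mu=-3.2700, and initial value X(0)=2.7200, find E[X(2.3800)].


E[X(t)] = mu + (X(0) - mu)*exp(-theta*t)
= -3.2700 + (2.7200 - -3.2700)*exp(-2.5500*2.3800)
= -3.2700 + 5.9900 * 0.0023
= -3.2561

-3.2561


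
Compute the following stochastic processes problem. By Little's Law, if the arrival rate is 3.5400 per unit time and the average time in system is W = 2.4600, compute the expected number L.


Little's Law: L = lambda * W
= 3.5400 * 2.4600
= 8.7084

8.7084


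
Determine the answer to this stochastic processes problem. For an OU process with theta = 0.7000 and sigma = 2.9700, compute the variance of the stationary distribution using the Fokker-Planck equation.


Stationary variance = sigma^2 / (2*theta)
= 2.9700^2 / (2*0.7000)
= 8.8209 / 1.4000
= 6.3006

6.3006


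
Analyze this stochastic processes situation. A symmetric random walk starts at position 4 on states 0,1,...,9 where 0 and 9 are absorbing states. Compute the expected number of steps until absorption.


For symmetric RW on 0,...,N with absorbing barriers, E(i) = i*(N-i)
E(4) = 4 * 5 = 20

20


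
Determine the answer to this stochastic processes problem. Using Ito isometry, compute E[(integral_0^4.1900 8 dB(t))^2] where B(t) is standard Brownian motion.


By Ito isometry: E[(int f dB)^2] = int f^2 dt
= 8^2 * 4.1900
= 64 * 4.1900 = 268.1600

268.1600


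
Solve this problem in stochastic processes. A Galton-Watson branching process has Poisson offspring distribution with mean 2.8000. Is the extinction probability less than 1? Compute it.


Since mu = 2.8000 > 1, extinction prob q < 1.
Solve s = exp(mu*(s-1)) iteratively.
q = 0.0750

0.0750


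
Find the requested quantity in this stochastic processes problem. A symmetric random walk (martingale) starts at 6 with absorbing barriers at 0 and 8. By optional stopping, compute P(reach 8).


By optional stopping theorem: E(M at tau) = M(0) = 6
P(hit 8)*8 + P(hit 0)*0 = 6
P(hit 8) = (6 - 0)/(8 - 0) = 3/4 = 0.7500

0.7500


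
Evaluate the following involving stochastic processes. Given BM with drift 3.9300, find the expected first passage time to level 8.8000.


Expected first passage time = a/mu
= 8.8000/3.9300
= 2.2392

2.2392


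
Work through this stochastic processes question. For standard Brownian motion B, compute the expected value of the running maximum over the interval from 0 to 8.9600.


E(max B(s)) = sqrt(2t/pi)
= sqrt(2*8.9600/pi)
= sqrt(5.7041)
= 2.3883

2.3883


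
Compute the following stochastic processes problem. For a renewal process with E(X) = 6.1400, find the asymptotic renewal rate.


Long-run renewal rate = 1/E(X)
= 1/6.1400
= 0.1629

0.1629


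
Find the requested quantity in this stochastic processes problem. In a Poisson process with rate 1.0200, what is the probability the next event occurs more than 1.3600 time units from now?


P(X > t) = exp(-lambda * t)
= exp(-1.0200 * 1.3600)
= exp(-1.3872) = 0.2498

0.2498


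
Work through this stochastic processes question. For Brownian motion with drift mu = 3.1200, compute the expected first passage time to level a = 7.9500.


Expected first passage time = a/mu
= 7.9500/3.1200
= 2.5481

2.5481


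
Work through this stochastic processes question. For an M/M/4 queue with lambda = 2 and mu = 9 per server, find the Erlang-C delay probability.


a = lambda/mu = 0.2222
rho = a/c = 0.0556
Erlang-C formula applied:
C(c,a) = 8.6149e-05

8.6149e-05


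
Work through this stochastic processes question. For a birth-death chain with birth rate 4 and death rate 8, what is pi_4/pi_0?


For birth-death process, pi_n/pi_0 = (lambda/mu)^n
= (4/8)^4
= 0.0625

0.0625


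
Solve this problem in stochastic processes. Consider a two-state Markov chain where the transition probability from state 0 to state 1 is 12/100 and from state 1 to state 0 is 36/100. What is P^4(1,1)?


Computing P^4 by matrix multiplication.
P = [[0.8800, 0.1200], [0.3600, 0.6400]]
After raising P to the power 4:
P^4(1,1) = 0.3048

0.3048


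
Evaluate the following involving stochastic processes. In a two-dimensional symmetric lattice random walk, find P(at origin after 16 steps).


P = C(16,8)^2 / 4^16
= 12870^2 / 4294967296
= 165636900 / 4294967296
= 0.0386

0.0386


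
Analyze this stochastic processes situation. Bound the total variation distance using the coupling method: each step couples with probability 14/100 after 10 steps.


TV distance bound <= (1-delta)^n
= (1 - 0.1400)^10
= 0.8600^10
= 0.2213

0.2213


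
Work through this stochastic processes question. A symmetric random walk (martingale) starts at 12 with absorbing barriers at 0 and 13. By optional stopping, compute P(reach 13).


By optional stopping theorem: E(M at tau) = M(0) = 12
P(hit 13)*13 + P(hit 0)*0 = 12
P(hit 13) = (12 - 0)/(13 - 0) = 12/13 = 0.9231

0.9231


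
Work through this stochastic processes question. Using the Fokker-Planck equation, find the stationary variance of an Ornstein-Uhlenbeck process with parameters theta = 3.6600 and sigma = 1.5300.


Stationary variance = sigma^2 / (2*theta)
= 1.5300^2 / (2*3.6600)
= 2.3409 / 7.3200
= 0.3198

0.3198


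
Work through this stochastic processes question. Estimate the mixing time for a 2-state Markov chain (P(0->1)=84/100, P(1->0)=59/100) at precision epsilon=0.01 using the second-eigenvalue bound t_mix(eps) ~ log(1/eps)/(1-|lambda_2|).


lambda_2 = |1 - p01 - p10| = |1 - 0.8400 - 0.5900| = 0.4300
t_mix ~ log(1/eps)/(1 - |lambda_2|)
= log(100)/(1 - 0.4300) = 4.6052/0.5700
= 8.0792

8.0792


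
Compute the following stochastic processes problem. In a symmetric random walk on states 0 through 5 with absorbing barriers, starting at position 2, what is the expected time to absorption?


For symmetric RW on 0,...,N with absorbing barriers, E(i) = i*(N-i)
E(2) = 2 * 3 = 6

6


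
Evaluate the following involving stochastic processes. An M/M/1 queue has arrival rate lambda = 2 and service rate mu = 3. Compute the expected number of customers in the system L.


rho = 2/3 = 0.6667
L = rho/(1-rho)
= 0.6667/0.3333
= 2.0000

2.0000


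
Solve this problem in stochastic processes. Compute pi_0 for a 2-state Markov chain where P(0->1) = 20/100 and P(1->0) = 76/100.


Stationary distribution: pi_0 = p10/(p01+p10), pi_1 = p01/(p01+p10)
p01 = 0.2000, p10 = 0.7600
pi_0 = 0.7917

0.7917


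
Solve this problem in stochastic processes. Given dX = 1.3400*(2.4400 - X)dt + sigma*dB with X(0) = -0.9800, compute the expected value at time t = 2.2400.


E[X(t)] = mu + (X(0) - mu)*exp(-theta*t)
= 2.4400 + (-0.9800 - 2.4400)*exp(-1.3400*2.2400)
= 2.4400 + -3.4200 * 0.0497
= 2.2700

2.2700


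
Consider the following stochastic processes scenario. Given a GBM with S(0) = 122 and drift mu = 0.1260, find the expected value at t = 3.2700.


E[S(t)] = S(0) * exp(mu * t)
= 122 * exp(0.1260 * 3.2700)
= 122 * 1.5099
= 184.2035

184.2035


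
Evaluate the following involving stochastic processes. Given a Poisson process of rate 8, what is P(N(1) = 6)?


P(N(t)=k) = (lambda*t)^k * exp(-lambda*t) / k!
lambda*t = 8
= 8^6 * exp(-8) / 6!
= 262144 * 3.3546e-04 / 720
= 0.1221

0.1221


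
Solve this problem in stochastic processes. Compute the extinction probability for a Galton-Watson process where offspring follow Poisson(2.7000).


Since mu = 2.7000 > 1, extinction prob q < 1.
Solve s = exp(mu*(s-1)) iteratively.
q = 0.0844

0.0844


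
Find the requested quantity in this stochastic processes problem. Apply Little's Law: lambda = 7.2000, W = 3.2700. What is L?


Little's Law: L = lambda * W
= 7.2000 * 3.2700
= 23.5440

23.5440


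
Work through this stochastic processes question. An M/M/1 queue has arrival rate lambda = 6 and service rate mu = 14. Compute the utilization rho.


rho = lambda/mu
= 6/14
= 0.4286

0.4286


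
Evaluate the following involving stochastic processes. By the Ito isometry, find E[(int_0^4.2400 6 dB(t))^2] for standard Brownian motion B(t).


By Ito isometry: E[(int f dB)^2] = int f^2 dt
= 6^2 * 4.2400
= 36 * 4.2400 = 152.6400

152.6400


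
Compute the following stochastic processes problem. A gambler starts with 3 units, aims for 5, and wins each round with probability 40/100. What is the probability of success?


Gambler's ruin formula:
r = q/p = 0.6000/0.4000 = 1.5000
P(win) = (1 - r^i)/(1 - r^N)
= (1 - 1.5000^3)/(1 - 1.5000^5)
= 0.3602

0.3602


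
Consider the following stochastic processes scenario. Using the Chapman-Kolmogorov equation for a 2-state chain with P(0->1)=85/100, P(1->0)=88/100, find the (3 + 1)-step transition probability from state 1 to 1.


P^4 = P^3 * P^1
Computing via matrix multiplication of the transition matrix.
Entry (1,1) of P^4 = 0.6358

0.6358


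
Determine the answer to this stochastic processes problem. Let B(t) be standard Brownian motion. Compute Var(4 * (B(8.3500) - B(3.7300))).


Var(alpha*(B(t)-B(s))) = alpha^2 * (t-s)
= 4^2 * (8.3500 - 3.7300)
= 16 * 4.6200
= 73.9200

73.9200


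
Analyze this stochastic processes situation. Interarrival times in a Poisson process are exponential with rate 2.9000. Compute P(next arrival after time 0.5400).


P(X > t) = exp(-lambda * t)
= exp(-2.9000 * 0.5400)
= exp(-1.5660) = 0.2089

0.2089


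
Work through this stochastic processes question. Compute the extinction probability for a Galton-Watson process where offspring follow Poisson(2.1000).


Since mu = 2.1000 > 1, extinction prob q < 1.
Solve s = exp(mu*(s-1)) iteratively.
q = 0.1779

0.1779


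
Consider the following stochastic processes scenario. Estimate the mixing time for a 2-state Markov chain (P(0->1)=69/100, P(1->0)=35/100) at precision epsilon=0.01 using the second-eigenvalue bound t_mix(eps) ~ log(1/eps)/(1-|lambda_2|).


lambda_2 = |1 - p01 - p10| = |1 - 0.6900 - 0.3500| = 0.0400
t_mix ~ log(1/eps)/(1 - |lambda_2|)
= log(100)/(1 - 0.0400) = 4.6052/0.9600
= 4.7971

4.7971


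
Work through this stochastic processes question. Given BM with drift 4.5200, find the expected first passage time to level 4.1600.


Expected first passage time = a/mu
= 4.1600/4.5200
= 0.9204

0.9204
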